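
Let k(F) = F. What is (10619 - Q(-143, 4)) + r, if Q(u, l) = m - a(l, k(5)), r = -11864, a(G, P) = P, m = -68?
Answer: -1172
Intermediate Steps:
Q(u, l) = -73 (Q(u, l) = -68 - 1*5 = -68 - 5 = -73)
(10619 - Q(-143, 4)) + r = (10619 - 1*(-73)) - 11864 = (10619 + 73) - 11864 = 10692 - 11864 = -1172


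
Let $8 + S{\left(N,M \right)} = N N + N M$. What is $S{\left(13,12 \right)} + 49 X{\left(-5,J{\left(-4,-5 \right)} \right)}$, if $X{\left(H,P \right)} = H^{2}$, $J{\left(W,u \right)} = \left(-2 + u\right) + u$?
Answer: $1542$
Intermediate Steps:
$S{\left(N,M \right)} = -8 + N^{2} + M N$ ($S{\left(N,M \right)} = -8 + \left(N N + N M\right) = -8 + \left(N^{2} + M N\right) = -8 + N^{2} + M N$)
$J{\left(W,u \right)} = -2 + 2 u$
$S{\left(13,12 \right)} + 49 X{\left(-5,J{\left(-4,-5 \right)} \right)} = \left(-8 + 13^{2} + 12 \cdot 13\right) + 49 \left(-5\right)^{2} = \left(-8 + 169 + 156\right) + 49 \cdot 25 = 317 + 1225 = 1542$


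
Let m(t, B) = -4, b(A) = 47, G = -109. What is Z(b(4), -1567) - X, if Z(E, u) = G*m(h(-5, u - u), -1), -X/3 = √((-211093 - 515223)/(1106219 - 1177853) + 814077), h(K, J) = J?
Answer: 436 + √1044357783302739/11939 ≈ 3142.8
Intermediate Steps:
X = -√1044357783302739/11939 (X = -3*√((-211093 - 515223)/(1106219 - 1177853) + 814077) = -3*√(-726316/(-71634) + 814077) = -3*√(-726316*(-1/71634) + 814077) = -3*√(363158/35817 + 814077) = -√1044357783302739/11939 ≈ -2706.8)
Z(E, u) = 436 (Z(E, u) = -109*(-4) = 436)
Z(b(4), -1567) - X = 436 - (-1)*√1044357783302739/11939 = 436 + √1044357783302739/11939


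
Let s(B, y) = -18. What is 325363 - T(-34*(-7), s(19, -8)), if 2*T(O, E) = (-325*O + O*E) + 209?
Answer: 732151/2 ≈ 3.6608e+5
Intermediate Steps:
T(O, E) = 209/2 - 325*O/2 + E*O/2 (T(O, E) = ((-325*O + O*E) + 209)/2 = ((-325*O + E*O) + 209)/2 = (209 - 325*O + E*O)/2 = 209/2 - 325*O/2 + E*O/2)
325363 - T(-34*(-7), s(19, -8)) = 325363 - (209/2 - (-5525)*(-7) + (1/2)*(-18)*(-34*(-7))) = 325363 - (209/2 - 325/2*238 + (1/2)*(-18)*238) = 325363 - (209/2 - 38675 - 2142) = 325363 - 1*(-81425/2) = 325363 + 81425/2 = 732151/2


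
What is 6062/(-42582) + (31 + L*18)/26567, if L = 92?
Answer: -44606660/565637997 ≈ -0.078861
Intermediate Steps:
6062/(-42582) + (31 + L*18)/26567 = 6062/(-42582) + (31 + 92*18)/26567 = 6062*(-1/42582) + (31 + 1656)*(1/26567) = -3031/21291 + 1687*(1/26567) = -3031/21291 + 1687/26567 = -44606660/565637997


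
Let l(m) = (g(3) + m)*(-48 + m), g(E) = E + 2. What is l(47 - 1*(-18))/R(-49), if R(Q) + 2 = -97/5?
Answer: -5950/107 ≈ -55.607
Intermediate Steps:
R(Q) = -107/5 (R(Q) = -2 - 97/5 = -107/5)
g(E) = 2 + E
l(m) = (-48 + m)*(5 + m) (l(m) = ((2 + 3) + m)*(-48 + m) = (5 + m)*(-48 + m) = (-48 + m)*(5 + m))
l(47 - 1*(-18))/R(-49) = (-240 + (47 - 1*(-18))² - 43*(47 - 1*(-18)))/(-107/5) = (-240 + (47 + 18)² - 43*(47 + 18))*(-5/107) = (-240 + 65² - 43*65)*(-5/107) = (-240 + 4225 - 2795)*(-5/107) = 1190*(-5/107) = -5950/107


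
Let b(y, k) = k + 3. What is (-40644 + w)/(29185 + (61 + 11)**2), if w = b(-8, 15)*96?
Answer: -38916/34369 ≈ -1.1323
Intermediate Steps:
b(y, k) = 3 + k
w = 1728 (w = (3 + 15)*96 = 18*96 = 1728)
(-40644 + w)/(29185 + (61 + 11)**2) = (-40644 + 1728)/(29185 + (61 + 11)**2) = -38916/(29185 + 72**2) = -38916/(29185 + 5184) = -38916/34369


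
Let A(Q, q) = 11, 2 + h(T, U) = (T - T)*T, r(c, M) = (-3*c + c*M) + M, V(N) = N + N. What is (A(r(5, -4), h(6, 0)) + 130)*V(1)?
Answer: 282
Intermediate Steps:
V(N) = 2*N
r(c, M) = M - 3*c + M*c (r(c, M) = (-3*c + M*c) + M = M - 3*c + M*c)
h(T, U) = -2 (h(T, U) = -2 + (T - T)*T = -2 + 0*T = -2 + 0 = -2)
(A(r(5, -4), h(6, 0)) + 130)*V(1) = (11 + 130)*(2*1) = 141*2 = 282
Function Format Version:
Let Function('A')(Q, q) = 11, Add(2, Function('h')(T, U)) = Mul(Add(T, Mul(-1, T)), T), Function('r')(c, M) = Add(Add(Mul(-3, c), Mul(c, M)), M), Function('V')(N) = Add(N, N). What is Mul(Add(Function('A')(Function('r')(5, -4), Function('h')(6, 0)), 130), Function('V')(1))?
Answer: 282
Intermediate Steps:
Function('V')(N) = Mul(2, N)
Function('r')(c, M) = Add(M, Mul(-3, c), Mul(M, c)) (Function('r')(c, M) = Add(Add(Mul(-3, c), Mul(M, c)), M) = Add(M, Mul(-3, c), Mul(M, c)))
Function('h')(T, U) = -2 (Function('h')(T, U) = Add(-2, Mul(Add(T, Mul(-1, T)), T)) = Add(-2, Mul(0, T)) = Add(-2, 0) = -2)
Mul(Add(Function('A')(Function('r')(5, -4), Function('h')(6, 0)), 130), Function('V')(1)) = Mul(Add(11, 130), Mul(2, 1)) = Mul(141, 2) = 282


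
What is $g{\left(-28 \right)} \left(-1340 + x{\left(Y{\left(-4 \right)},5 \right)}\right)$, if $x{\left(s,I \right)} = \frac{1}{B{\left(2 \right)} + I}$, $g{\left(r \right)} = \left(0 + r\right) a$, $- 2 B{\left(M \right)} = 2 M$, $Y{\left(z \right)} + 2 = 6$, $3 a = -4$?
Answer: $- \frac{450128}{9} \approx -50014.0$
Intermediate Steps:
$a = - \frac{4}{3}$ ($a = \frac{1}{3} \left(-4\right) = - \frac{4}{3} \approx -1.3333$)
$Y{\left(z \right)} = 4$ ($Y{\left(z \right)} = -2 + 6 = 4$)
$B{\left(M \right)} = - M$ ($B{\left(M \right)} = - \frac{2 M}{2} = - M$)
$g{\left(r \right)} = - \frac{4 r}{3}$ ($g{\left(r \right)} = \left(0 + r\right) \left(- \frac{4}{3}\right) = r \left(- \frac{4}{3}\right) = - \frac{4 r}{3}$)
$x{\left(s,I \right)} = \frac{1}{-2 + I}$ ($x{\left(s,I \right)} = \frac{1}{\left(-1\right) 2 + I} = \frac{1}{-2 + I}$)
$g{\left(-28 \right)} \left(-1340 + x{\left(Y{\left(-4 \right)},5 \right)}\right) = \left(- \frac{4}{3}\right) \left(-28\right) \left(-1340 + \frac{1}{-2 + 5}\right) = \frac{112 \left(-1340 + \frac{1}{3}\right)}{3} = \frac{112}{3} \left(- \frac{4019}{3}\right) = - \frac{450128}{9}$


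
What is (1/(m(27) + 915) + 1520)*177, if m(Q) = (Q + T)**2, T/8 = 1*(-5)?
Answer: 291639537/1084 ≈ 2.6904e+5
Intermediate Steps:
T = -40 (T = 8*(1*(-5)) = 8*(-5) = -40)
m(Q) = (-40 + Q)**2 (m(Q) = (Q - 40)**2 = (-40 + Q)**2)
(1/(m(27) + 915) + 1520)*177 = (1/((-40 + 27)**2 + 915) + 1520)*177 = (1/((-13)**2 + 915) + 1520)*177 = (1/(169 + 915) + 1520)*177 = (1/1084 + 1520)*177 = (1647681/1084)*177 = 291639537/1084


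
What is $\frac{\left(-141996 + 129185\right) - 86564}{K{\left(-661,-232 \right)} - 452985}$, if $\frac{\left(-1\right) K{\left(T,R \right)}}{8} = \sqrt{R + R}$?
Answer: $\frac{45015384375}{205195439921} - \frac{3180000 i \sqrt{29}}{205195439921} \approx 0.21938 - 8.3456 \cdot 10^{-5} i$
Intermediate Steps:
$K{\left(T,R \right)} = - 8 \sqrt{2} \sqrt{R}$ ($K{\left(T,R \right)} = - 8 \sqrt{R + R} = - 8 \sqrt{2 R} = - 8 \sqrt{2} \sqrt{R}$)
$\frac{\left(-141996 + 129185\right) - 86564}{K{\left(-661,-232 \right)} - 452985} = \frac{\left(-141996 + 129185\right) - 86564}{- 8 \sqrt{2} \sqrt{-232} - 452985} = \frac{-12811 - 86564}{- 8 \sqrt{2} \cdot 2 i \sqrt{58} - 452985} = - \frac{99375}{- 32 i \sqrt{29} - 452985} = - \frac{99375}{-452985 - 32 i \sqrt{29}}$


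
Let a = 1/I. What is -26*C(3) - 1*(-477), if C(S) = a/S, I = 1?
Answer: 1405/3 ≈ 468.33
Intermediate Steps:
a = 1 (a = 1/1 = 1)
C(S) = 1/S
-26*C(3) - 1*(-477) = -26/3 - 1*(-477) = -26*1/3 + 477 = -26/3 + 477 = 1405/3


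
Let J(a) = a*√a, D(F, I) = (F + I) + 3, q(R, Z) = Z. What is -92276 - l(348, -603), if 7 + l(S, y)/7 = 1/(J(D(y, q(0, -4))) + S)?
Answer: -5083320935293/55117492 - 1057*I*√151/27558746 ≈ -92227.0 - 0.00047131*I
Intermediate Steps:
D(F, I) = 3 + F + I
J(a) = a^(3/2)
l(S, y) = -49 + 7/(S + (-1 + y)^(3/2)) (l(S, y) = -49 + 7/((3 + y - 4)^(3/2) + S) = -49 + 7/((-1 + y)^(3/2) + S) = -49 + 7/(S + (-1 + y)^(3/2)))
-92276 - l(348, -603) = -92276 - 7*(1 - 7*348 - 7*(-1 - 603)^(3/2))/(348 + (-1 - 603)^(3/2)) = -92276 - 7*(1 - 2436 - (-8456)*I*√151)/(348 + (-604)^(3/2)) = -92276 - 7*(1 - 2436 - (-8456)*I*√151)/(348 - 1208*I*√151) = -92276 - 7*(1 - 2436 + 8456*I*√151)/(348 - 1208*I*√151) = -92276 - 7*(-2435 + 8456*I*√151)/(348 - 1208*I*√151)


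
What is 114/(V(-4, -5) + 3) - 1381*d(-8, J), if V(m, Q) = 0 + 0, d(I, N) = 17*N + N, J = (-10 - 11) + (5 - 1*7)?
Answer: 571772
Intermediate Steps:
J = -23 (J = -21 + (5 - 7) = -21 - 2 = -23)
d(I, N) = 18*N
V(m, Q) = 0
114/(V(-4, -5) + 3) - 1381*d(-8, J) = 114/(0 + 3) - 24858*(-23) = 114/3 - 1381*(-414) = (⅓)*114 + 571734 = 38 + 571734 = 571772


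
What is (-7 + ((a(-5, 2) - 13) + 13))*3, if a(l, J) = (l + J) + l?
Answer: -45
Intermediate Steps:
a(l, J) = J + 2*l (a(l, J) = (J + l) + l = J + 2*l)
(-7 + ((a(-5, 2) - 13) + 13))*3 = (-7 + (((2 + 2*(-5)) - 13) + 13))*3 = (-7 + (((2 - 10) - 13) + 13))*3 = (-7 + ((-8 - 13) + 13))*3 = (-7 + (-21 + 13))*3 = (-7 - 8)*3 = -15*3 = -45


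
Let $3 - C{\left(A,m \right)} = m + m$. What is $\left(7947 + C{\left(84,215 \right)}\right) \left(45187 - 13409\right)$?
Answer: $238970560$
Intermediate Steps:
$C{\left(A,m \right)} = 3 - 2 m$ ($C{\left(A,m \right)} = 3 - \left(m + m\right) = 3 - 2 m$)
$\left(7947 + C{\left(84,215 \right)}\right) \left(45187 - 13409\right) = \left(7947 + \left(3 - 430\right)\right) \left(45187 - 13409\right) = \left(7947 + \left(3 - 430\right)\right) 31778 = \left(7947 - 427\right) 31778 = 7520 \cdot 31778 = 238970560$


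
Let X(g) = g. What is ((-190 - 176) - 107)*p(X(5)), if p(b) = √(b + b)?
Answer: -473*√10 ≈ -1495.8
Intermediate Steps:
p(b) = √2*√b (p(b) = √(2*b) = √2*√b)
((-190 - 176) - 107)*p(X(5)) = ((-190 - 176) - 107)*(√2*√5) = (-366 - 107)*√10 = -473*√10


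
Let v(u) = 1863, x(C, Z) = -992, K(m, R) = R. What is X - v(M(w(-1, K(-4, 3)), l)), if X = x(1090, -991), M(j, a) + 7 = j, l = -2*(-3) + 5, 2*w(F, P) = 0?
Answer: -2855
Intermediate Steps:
w(F, P) = 0 (w(F, P) = (½)*0 = 0)
l = 11 (l = 6 + 5 = 11)
M(j, a) = -7 + j
X = -992
X - v(M(w(-1, K(-4, 3)), l)) = -992 - 1*1863 = -992 - 1863 = -2855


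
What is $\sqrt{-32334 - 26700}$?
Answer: $i \sqrt{59034} \approx 242.97 i$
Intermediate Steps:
$\sqrt{-32334 - 26700} = \sqrt{-59034} = i \sqrt{59034}$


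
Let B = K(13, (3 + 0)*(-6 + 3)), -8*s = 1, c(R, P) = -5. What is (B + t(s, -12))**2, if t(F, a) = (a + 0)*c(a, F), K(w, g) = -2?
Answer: 3364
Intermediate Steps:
s = -1/8 (s = -1/8*1 = -1/8 ≈ -0.12500)
t(F, a) = -5*a (t(F, a) = (a + 0)*(-5) = a*(-5) = -5*a)
B = -2
(B + t(s, -12))**2 = (-2 - 5*(-12))**2 = (-2 + 60)**2 = 58**2 = 3364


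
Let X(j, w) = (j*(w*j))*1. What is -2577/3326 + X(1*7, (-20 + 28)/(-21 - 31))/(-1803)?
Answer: -60076355/77958114 ≈ -0.77062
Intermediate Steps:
X(j, w) = w*j² (X(j, w) = (j*(j*w))*1 = (w*j²)*1 = w*j²)
-2577/3326 + X(1*7, (-20 + 28)/(-21 - 31))/(-1803) = -2577/3326 + (((-20 + 28)/(-21 - 31))*(1*7)²)/(-1803) = -2577*1/3326 + ((8/(-52))*7²)*(-1/1803) = -2577/3326 + ((8*(-1/52))*49)*(-1/1803) = -2577/3326 - 2/13*49*(-1/1803) = -2577/3326 - 98/13*(-1/1803) = -2577/3326 + 98/23439 = -60076355/77958114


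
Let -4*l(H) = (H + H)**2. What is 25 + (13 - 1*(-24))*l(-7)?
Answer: -1788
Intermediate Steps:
l(H) = -H**2 (l(H) = -(H + H)**2/4 = -4*H**2/4 = -H**2)
25 + (13 - 1*(-24))*l(-7) = 25 + (13 - 1*(-24))*(-1*(-7)**2) = 25 + (13 + 24)*(-1*49) = 25 + 37*(-49) = 25 - 1813 = -1788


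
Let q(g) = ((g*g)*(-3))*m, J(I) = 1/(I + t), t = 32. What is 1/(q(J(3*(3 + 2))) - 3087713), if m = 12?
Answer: -2209/6820758053 ≈ -3.2386e-7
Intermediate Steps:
J(I) = 1/(32 + I) (J(I) = 1/(I + 32) = 1/(32 + I))
q(g) = -36*g² (q(g) = ((g*g)*(-3))*12 = (g²*(-3))*12 = -3*g²*12 = -36*g²)
1/(q(J(3*(3 + 2))) - 3087713) = 1/(-36/(32 + 3*(3 + 2))² - 3087713) = 1/(-36/(32 + 3*5)² - 3087713) = 1/(-36/(32 + 15)² - 3087713) = 1/(-36*(1/47)² - 3087713) = 1/(-36*1/2209 - 3087713) = 1/(-36/2209 - 3087713) = 1/(-6820758053/2209) = -2209/6820758053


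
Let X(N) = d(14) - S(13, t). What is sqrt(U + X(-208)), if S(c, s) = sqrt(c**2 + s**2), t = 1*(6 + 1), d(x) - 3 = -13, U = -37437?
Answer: sqrt(-37447 - sqrt(218)) ≈ 193.55*I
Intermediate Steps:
d(x) = -10 (d(x) = 3 - 13 = -10)
t = 7 (t = 1*7 = 7)
X(N) = -10 - sqrt(218) (X(N) = -10 - sqrt(13**2 + 7**2) = -10 - sqrt(169 + 49) = -10 - sqrt(218))
sqrt(U + X(-208)) = sqrt(-37437 + (-10 - sqrt(218))) = sqrt(-37447 - sqrt(218))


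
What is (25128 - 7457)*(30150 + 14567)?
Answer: 790194107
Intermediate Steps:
(25128 - 7457)*(30150 + 14567) = 17671*44717 = 790194107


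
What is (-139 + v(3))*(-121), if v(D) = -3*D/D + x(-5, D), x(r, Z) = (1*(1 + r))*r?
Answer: 14762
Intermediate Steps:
x(r, Z) = r*(1 + r) (x(r, Z) = (1 + r)*r = r*(1 + r))
v(D) = 17 (v(D) = -3*D/D - 5*(1 - 5) = -3*1 - 5*(-4) = -3 + 20 = 17)
(-139 + v(3))*(-121) = (-139 + 17)*(-121) = -122*(-121) = 14762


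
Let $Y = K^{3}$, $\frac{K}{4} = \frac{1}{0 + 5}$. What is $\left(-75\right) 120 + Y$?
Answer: $- \frac{1124936}{125} \approx -8999.5$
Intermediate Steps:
$K = \frac{4}{5}$ ($K = \frac{4}{0 + 5} = \frac{4}{5} \approx 0.8$)
$Y = \frac{64}{125}$ ($Y = \left(\frac{4}{5}\right)^{3} = \frac{64}{125} \approx 0.512$)
$\left(-75\right) 120 + Y = \left(-75\right) 120 + \frac{64}{125} = -9000 + \frac{64}{125} = - \frac{1124936}{125}$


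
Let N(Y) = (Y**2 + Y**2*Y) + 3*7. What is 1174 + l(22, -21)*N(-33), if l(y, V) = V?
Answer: 732541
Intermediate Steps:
N(Y) = 21 + Y**2 + Y**3 (N(Y) = (Y**2 + Y**3) + 21 = 21 + Y**2 + Y**3)
1174 + l(22, -21)*N(-33) = 1174 - 21*(21 + (-33)**2 + (-33)**3) = 1174 - 21*(21 + 1089 - 35937) = 1174 - 21*(-34827) = 1174 + 731367 = 732541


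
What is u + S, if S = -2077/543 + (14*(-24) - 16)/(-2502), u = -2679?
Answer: -607442902/226431 ≈ -2682.7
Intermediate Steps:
S = -834253/226431 (S = -2077*1/543 + (-336 - 16)*(-1/2502) = -2077/543 - 352*(-1/2502) = -2077/543 + 176/1251 = -834253/226431 ≈ -3.6844)
u + S = -2679 - 834253/226431 = -607442902/226431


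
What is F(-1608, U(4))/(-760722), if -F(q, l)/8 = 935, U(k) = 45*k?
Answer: 3740/380361 ≈ 0.0098328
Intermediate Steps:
F(q, l) = -7480 (F(q, l) = -8*935 = -7480)
F(-1608, U(4))/(-760722) = -7480/(-760722) = -7480*(-1/760722) = 3740/380361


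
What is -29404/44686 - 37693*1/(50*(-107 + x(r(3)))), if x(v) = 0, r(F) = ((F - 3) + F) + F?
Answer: 763518999/119535050 ≈ 6.3874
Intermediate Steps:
r(F) = -3 + 3*F (r(F) = ((-3 + F) + F) + F = (-3 + 2*F) + F = -3 + 3*F)
-29404/44686 - 37693*1/(50*(-107 + x(r(3)))) = -29404/44686 - 37693*1/(50*(-107 + 0)) = -29404*1/44686 - 37693/((-107*50)) = -14702/22343 - 37693/(-5350) = -14702/22343 - 37693*(-1/5350) = -14702/22343 + 37693/5350 = 763518999/119535050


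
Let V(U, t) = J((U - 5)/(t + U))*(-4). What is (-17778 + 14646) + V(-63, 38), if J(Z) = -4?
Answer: -3116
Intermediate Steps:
V(U, t) = 16 (V(U, t) = -4*(-4) = 16)
(-17778 + 14646) + V(-63, 38) = (-17778 + 14646) + 16 = -3132 + 16 = -3116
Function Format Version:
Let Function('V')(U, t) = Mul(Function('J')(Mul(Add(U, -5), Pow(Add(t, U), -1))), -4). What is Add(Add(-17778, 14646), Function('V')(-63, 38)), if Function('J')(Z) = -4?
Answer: -3116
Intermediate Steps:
Function('V')(U, t) = 16 (Function('V')(U, t) = Mul(-4, -4) = 16)
Add(Add(-17778, 14646), Function('V')(-63, 38)) = Add(Add(-17778, 14646), 16) = Add(-3132, 16) = -3116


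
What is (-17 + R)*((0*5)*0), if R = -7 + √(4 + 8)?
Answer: 0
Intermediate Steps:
R = -7 + 2*√3 (R = -7 + √12 = -7 + 2*√3 ≈ -3.5359)
(-17 + R)*((0*5)*0) = (-17 + (-7 + 2*√3))*((0*5)*0) = (-24 + 2*√3)*(0*0) = (-24 + 2*√3)*0 = 0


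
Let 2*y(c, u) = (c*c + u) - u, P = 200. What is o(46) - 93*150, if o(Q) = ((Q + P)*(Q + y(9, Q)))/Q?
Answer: -620421/46 ≈ -13487.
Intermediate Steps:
y(c, u) = c**2/2 (y(c, u) = ((c*c + u) - u)/2 = ((c**2 + u) - u)/2 = ((u + c**2) - u)/2 = c**2/2)
o(Q) = (200 + Q)*(81/2 + Q)/Q (o(Q) = ((Q + 200)*(Q + (1/2)*9**2))/Q = ((200 + Q)*(Q + (1/2)*81))/Q = ((200 + Q)*(Q + 81/2))/Q = ((200 + Q)*(81/2 + Q))/Q = (200 + Q)*(81/2 + Q)/Q)
o(46) - 93*150 = (481/2 + 46 + 8100/46) - 93*150 = (481/2 + 46 + 8100*(1/46)) - 1*13950 = (481/2 + 46 + 4050/23) - 13950 = 21279/46 - 13950 = -620421/46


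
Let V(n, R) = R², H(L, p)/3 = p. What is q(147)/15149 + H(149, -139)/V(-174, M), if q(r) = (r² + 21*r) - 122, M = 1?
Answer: -6292559/15149 ≈ -415.38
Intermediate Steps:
H(L, p) = 3*p
q(r) = -122 + r² + 21*r
q(147)/15149 + H(149, -139)/V(-174, M) = (-122 + 147² + 21*147)/15149 + (3*(-139))/(1²) = (-122 + 21609 + 3087)*(1/15149) - 417/1 = 24574*(1/15149) - 417*1 = 24574/15149 - 417 = -6292559/15149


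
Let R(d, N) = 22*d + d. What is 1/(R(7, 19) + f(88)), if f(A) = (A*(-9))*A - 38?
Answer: -1/69573 ≈ -1.4373e-5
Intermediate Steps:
R(d, N) = 23*d
f(A) = -38 - 9*A**2 (f(A) = (-9*A)*A - 38 = -9*A**2 - 38 = -38 - 9*A**2)
1/(R(7, 19) + f(88)) = 1/(23*7 + (-38 - 9*88**2)) = 1/(161 + (-38 - 9*7744)) = 1/(161 + (-38 - 69696)) = 1/(161 - 69734) = 1/(-69573) = -1/69573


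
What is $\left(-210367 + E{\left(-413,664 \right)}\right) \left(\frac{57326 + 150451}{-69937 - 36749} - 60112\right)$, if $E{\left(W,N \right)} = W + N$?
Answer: $\frac{224590072102774}{17781} \approx 1.2631 \cdot 10^{10}$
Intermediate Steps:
$E{\left(W,N \right)} = N + W$
$\left(-210367 + E{\left(-413,664 \right)}\right) \left(\frac{57326 + 150451}{-69937 - 36749} - 60112\right) = \left(-210367 + \left(664 - 413\right)\right) \left(\frac{57326 + 150451}{-69937 - 36749} - 60112\right) = \left(-210367 + 251\right) \left(\frac{207777}{-106686} - 60112\right) = - 210116 \left(207777 \left(- \frac{1}{106686}\right) - 60112\right) = - 210116 \left(- \frac{69259}{35562} - 60112\right) = \left(-210116\right) \left(- \frac{2137772203}{35562}\right) = \frac{224590072102774}{17781}$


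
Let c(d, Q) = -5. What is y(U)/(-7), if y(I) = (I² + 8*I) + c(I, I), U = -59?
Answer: -3004/7 ≈ -429.14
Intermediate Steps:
y(I) = -5 + I² + 8*I (y(I) = (I² + 8*I) - 5 = -5 + I² + 8*I)
y(U)/(-7) = (-5 + (-59)² + 8*(-59))/(-7) = (-5 + 3481 - 472)*(-⅐) = 3004*(-⅐) = -3004/7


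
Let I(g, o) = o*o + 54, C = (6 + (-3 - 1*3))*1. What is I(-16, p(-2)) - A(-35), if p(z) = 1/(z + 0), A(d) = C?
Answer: 217/4 ≈ 54.250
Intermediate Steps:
C = 0 (C = (6 + (-3 - 3))*1 = (6 - 6)*1 = 0*1 = 0)
A(d) = 0
p(z) = 1/z
I(g, o) = 54 + o**2 (I(g, o) = o**2 + 54 = 54 + o**2)
I(-16, p(-2)) - A(-35) = (54 + (1/(-2))**2) - 1*0 = (54 + (-1/2)**2) + 0 = (54 + 1/4) + 0 = 217/4 + 0 = 217/4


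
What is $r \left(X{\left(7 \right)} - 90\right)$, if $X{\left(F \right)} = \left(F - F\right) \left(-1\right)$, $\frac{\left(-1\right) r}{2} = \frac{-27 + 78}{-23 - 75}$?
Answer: $- \frac{4590}{49} \approx -93.673$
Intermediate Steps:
$r = \frac{51}{49}$ ($r = - 2 \frac{-27 + 78}{-23 - 75} = - 2 \frac{51}{-98} = - 2 \cdot 51 \left(- \frac{1}{98}\right) = \left(-2\right) \left(- \frac{51}{98}\right) = \frac{51}{49} \approx 1.0408$)
$X{\left(F \right)} = 0$ ($X{\left(F \right)} = 0 \left(-1\right) = 0$)
$r \left(X{\left(7 \right)} - 90\right) = \frac{51 \left(0 - 90\right)}{49} = \frac{51}{49} \left(-90\right) = - \frac{4590}{49}$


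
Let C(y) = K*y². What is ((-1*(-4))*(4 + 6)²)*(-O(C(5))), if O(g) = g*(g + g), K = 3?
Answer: -4500000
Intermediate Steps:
C(y) = 3*y²
O(g) = 2*g² (O(g) = g*(2*g) = 2*g²)
((-1*(-4))*(4 + 6)²)*(-O(C(5))) = ((-1*(-4))*(4 + 6)²)*(-2*(3*5²)²) = (4*10²)*(-2*(3*25)²) = (4*100)*(-2*75²) = 400*(-2*5625) = 400*(-1*11250) = 400*(-11250) = -4500000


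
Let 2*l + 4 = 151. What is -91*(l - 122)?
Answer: 8827/2 ≈ 4413.5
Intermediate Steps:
l = 147/2 (l = -2 + (½)*151 = -2 + 151/2 = 147/2 ≈ 73.500)
-91*(l - 122) = -91*(147/2 - 122) = -91*(-97/2) = 8827/2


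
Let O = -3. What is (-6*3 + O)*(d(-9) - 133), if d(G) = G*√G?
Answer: 2793 + 567*I ≈ 2793.0 + 567.0*I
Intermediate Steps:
d(G) = G^(3/2)
(-6*3 + O)*(d(-9) - 133) = (-6*3 - 3)*((-9)^(3/2) - 133) = (-18 - 3)*(-27*I - 133) = -21*(-133 - 27*I) = 2793 + 567*I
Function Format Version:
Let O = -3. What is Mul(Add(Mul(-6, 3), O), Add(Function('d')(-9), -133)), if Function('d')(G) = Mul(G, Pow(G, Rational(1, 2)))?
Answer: Add(2793, Mul(567, I)) ≈ Add(2793.0, Mul(567.00, I))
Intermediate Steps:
Function('d')(G) = Pow(G, Rational(3, 2))
Mul(Add(Mul(-6, 3), O), Add(Function('d')(-9), -133)) = Mul(Add(Mul(-6, 3), -3), Add(Pow(-9, Rational(3, 2)), -133)) = Mul(Add(-18, -3), Add(Mul(-27, I), -133)) = Mul(-21, Add(-133, Mul(-27, I))) = Add(2793, Mul(567, I))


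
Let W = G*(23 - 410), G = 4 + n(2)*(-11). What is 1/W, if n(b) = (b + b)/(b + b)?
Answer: 1/2709 ≈ 0.00036914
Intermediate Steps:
n(b) = 1 (n(b) = (2*b)/((2*b)) = (2*b)*(1/(2*b)) = 1)
G = -7 (G = 4 + 1*(-11) = 4 - 11 = -7)
W = 2709 (W = -7*(23 - 410) = -7*(-387) = 2709)
1/W = 1/2709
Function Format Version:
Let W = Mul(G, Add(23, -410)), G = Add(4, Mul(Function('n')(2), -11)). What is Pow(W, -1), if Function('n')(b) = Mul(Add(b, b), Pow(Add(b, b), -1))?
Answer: Rational(1, 2709) ≈ 0.00036914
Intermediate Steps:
Function('n')(b) = 1 (Function('n')(b) = Mul(Mul(2, b), Pow(Mul(2, b), -1)) = Mul(Mul(2, b), Mul(Rational(1, 2), Pow(b, -1))) = 1)
G = -7 (G = Add(4, Mul(1, -11)) = Add(4, -11) = -7)
W = 2709 (W = Mul(-7, Add(23, -410)) = Mul(-7, -387) = 2709)
Pow(W, -1) = Pow(2709, -1) = Rational(1, 2709)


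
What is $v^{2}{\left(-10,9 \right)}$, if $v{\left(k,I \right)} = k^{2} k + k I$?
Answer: $1188100$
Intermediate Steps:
$v{\left(k,I \right)} = k^{3} + I k$
$v^{2}{\left(-10,9 \right)} = \left(- 10 \left(9 + \left(-10\right)^{2}\right)\right)^{2} = \left(- 10 \left(9 + 100\right)\right)^{2} = \left(\left(-10\right) 109\right)^{2} = \left(-1090\right)^{2} = 1188100$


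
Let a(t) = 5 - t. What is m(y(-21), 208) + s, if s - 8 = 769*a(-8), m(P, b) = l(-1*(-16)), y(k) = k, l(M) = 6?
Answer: 10011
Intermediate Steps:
m(P, b) = 6
s = 10005 (s = 8 + 769*(5 - 1*(-8)) = 8 + 769*(5 + 8) = 8 + 769*13 = 8 + 9997 = 10005)
m(y(-21), 208) + s = 6 + 10005 = 10011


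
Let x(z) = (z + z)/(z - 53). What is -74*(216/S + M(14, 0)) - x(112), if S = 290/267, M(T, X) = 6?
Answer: -129728876/8555 ≈ -15164.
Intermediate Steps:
S = 290/267 (S = 290*(1/267) = 290/267 ≈ 1.0861)
x(z) = 2*z/(-53 + z) (x(z) = (2*z)/(-53 + z) = 2*z/(-53 + z))
-74*(216/S + M(14, 0)) - x(112) = -74*(216/(290/267) + 6) - 2*112/(-53 + 112) = -74*(216*(267/290) + 6) - 2*112/59 = -74*(28836/145 + 6) - 2*112/59 = -74*29706/145 - 1*224/59 = -2198244/145 - 224/59 = -129728876/8555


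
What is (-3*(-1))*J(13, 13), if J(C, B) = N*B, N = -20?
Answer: -780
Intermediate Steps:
J(C, B) = -20*B
(-3*(-1))*J(13, 13) = (-3*(-1))*(-20*13) = 3*(-260) = -780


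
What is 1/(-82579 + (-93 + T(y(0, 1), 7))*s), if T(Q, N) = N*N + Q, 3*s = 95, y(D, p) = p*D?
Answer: -3/251917 ≈ -1.1909e-5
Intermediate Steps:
y(D, p) = D*p
s = 95/3 (s = (1/3)*95 = 95/3 ≈ 31.667)
T(Q, N) = Q + N**2 (T(Q, N) = N**2 + Q = Q + N**2)
1/(-82579 + (-93 + T(y(0, 1), 7))*s) = 1/(-82579 + (-93 + (0*1 + 7**2))*(95/3)) = 1/(-82579 + (-93 + (0 + 49))*(95/3)) = 1/(-82579 + (-93 + 49)*(95/3)) = 1/(-82579 - 44*95/3) = 1/(-82579 - 4180/3) = 1/(-251917/3) = -3/251917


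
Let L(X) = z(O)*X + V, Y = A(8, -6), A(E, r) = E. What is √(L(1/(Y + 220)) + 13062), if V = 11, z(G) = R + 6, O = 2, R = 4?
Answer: √169897278/114 ≈ 114.34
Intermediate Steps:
Y = 8
z(G) = 10 (z(G) = 4 + 6 = 10)
L(X) = 11 + 10*X (L(X) = 10*X + 11 = 11 + 10*X)
√(L(1/(Y + 220)) + 13062) = √((11 + 10/(8 + 220)) + 13062) = √((11 + 10/228) + 13062) = √((11 + 10*(1/228)) + 13062) = √((11 + 5/114) + 13062) = √(1259/114 + 13062) = √(1490327/114) = √169897278/114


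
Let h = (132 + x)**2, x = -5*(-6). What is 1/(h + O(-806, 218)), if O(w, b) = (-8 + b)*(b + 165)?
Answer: 1/106674 ≈ 9.3744e-6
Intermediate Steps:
x = 30
O(w, b) = (-8 + b)*(165 + b)
h = 26244 (h = (132 + 30)**2 = 162**2 = 26244)
1/(h + O(-806, 218)) = 1/(26244 + (-1320 + 218**2 + 157*218)) = 1/(26244 + (-1320 + 47524 + 34226)) = 1/(26244 + 80430) = 1/106674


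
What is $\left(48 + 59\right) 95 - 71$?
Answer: $10094$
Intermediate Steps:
$\left(48 + 59\right) 95 - 71 = 107 \cdot 95 - 71 = 10165 - 71 = 10094$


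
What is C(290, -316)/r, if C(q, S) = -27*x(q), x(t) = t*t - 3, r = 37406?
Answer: -2270619/37406 ≈ -60.702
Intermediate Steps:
x(t) = -3 + t² (x(t) = t² - 3 = -3 + t²)
C(q, S) = 81 - 27*q² (C(q, S) = -27*(-3 + q²) = 81 - 27*q²)
C(290, -316)/r = (81 - 27*290²)/37406 = (81 - 27*84100)*(1/37406) = (81 - 2270700)*(1/37406) = -2270619*1/37406 = -2270619/37406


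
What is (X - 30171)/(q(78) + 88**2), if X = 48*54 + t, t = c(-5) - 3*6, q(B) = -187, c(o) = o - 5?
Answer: -27607/7557 ≈ -3.6532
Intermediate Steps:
c(o) = -5 + o
t = -28 (t = (-5 - 5) - 3*6 = -10 - 18 = -28)
X = 2564 (X = 48*54 - 28 = 2592 - 28 = 2564)
(X - 30171)/(q(78) + 88**2) = (2564 - 30171)/(-187 + 88**2) = -27607/(-187 + 7744) = -27607/7557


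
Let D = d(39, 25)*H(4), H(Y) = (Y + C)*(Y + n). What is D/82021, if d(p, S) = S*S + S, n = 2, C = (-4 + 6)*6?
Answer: 62400/82021 ≈ 0.76078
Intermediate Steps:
C = 12 (C = 2*6 = 12)
d(p, S) = S + S² (d(p, S) = S² + S = S + S²)
H(Y) = (2 + Y)*(12 + Y) (H(Y) = (Y + 12)*(Y + 2) = (12 + Y)*(2 + Y) = (2 + Y)*(12 + Y))
D = 62400 (D = (25*(1 + 25))*(24 + 4² + 14*4) = (25*26)*(24 + 16 + 56) = 650*96 = 62400)
D/82021 = 62400/82021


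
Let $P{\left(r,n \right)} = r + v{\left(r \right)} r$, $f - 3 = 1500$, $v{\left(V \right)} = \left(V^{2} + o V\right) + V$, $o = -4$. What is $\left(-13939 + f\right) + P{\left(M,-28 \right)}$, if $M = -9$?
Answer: $-13417$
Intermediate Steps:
$v{\left(V \right)} = V^{2} - 3 V$ ($v{\left(V \right)} = \left(V^{2} - 4 V\right) + V = V^{2} - 3 V$)
$f = 1503$ ($f = 3 + 1500 = 1503$)
$P{\left(r,n \right)} = r + r^{2} \left(-3 + r\right)$ ($P{\left(r,n \right)} = r + r \left(-3 + r\right) r = r + r^{2} \left(-3 + r\right)$)
$\left(-13939 + f\right) + P{\left(M,-28 \right)} = \left(-13939 + 1503\right) - 9 \left(1 - 9 \left(-3 - 9\right)\right) = -12436 - 9 \left(1 - -108\right) = -12436 - 9 \left(1 + 108\right) = -12436 - 981 = -13417$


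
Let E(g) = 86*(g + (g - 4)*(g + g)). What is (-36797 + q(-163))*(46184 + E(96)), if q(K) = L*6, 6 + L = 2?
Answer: -57939463624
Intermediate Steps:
L = -4 (L = -6 + 2 = -4)
q(K) = -24 (q(K) = -4*6 = -24)
E(g) = 86*g + 172*g*(-4 + g) (E(g) = 86*(g + (-4 + g)*(2*g)) = 86*(g + 2*g*(-4 + g)) = 86*g + 172*g*(-4 + g))
(-36797 + q(-163))*(46184 + E(96)) = (-36797 - 24)*(46184 + 86*96*(-7 + 2*96)) = -36821*(46184 + 86*96*(-7 + 192)) = -36821*(46184 + 86*96*185) = -36821*(46184 + 1527360) = -36821*1573544 = -57939463624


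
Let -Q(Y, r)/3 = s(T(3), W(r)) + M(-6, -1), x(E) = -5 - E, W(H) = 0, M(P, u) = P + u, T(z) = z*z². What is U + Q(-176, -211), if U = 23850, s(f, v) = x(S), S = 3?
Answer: 23895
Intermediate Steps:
T(z) = z³
s(f, v) = -8 (s(f, v) = -5 - 1*3 = -5 - 3 = -8)
Q(Y, r) = 45 (Q(Y, r) = -3*(-8 + (-6 - 1)) = -3*(-8 - 7) = -3*(-15) = 45)
U + Q(-176, -211) = 23850 + 45 = 23895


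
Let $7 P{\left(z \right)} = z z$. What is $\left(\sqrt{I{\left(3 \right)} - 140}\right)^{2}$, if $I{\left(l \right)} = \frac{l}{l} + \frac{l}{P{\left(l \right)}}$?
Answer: $- \frac{410}{3} \approx -136.67$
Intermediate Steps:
$P{\left(z \right)} = \frac{z^{2}}{7}$ ($P{\left(z \right)} = \frac{z z}{7} = \frac{z^{2}}{7}$)
$I{\left(l \right)} = 1 + \frac{7}{l}$ ($I{\left(l \right)} = \frac{l}{l} + \frac{l}{\frac{1}{7} l^{2}} = 1 + l \frac{7}{l^{2}} = 1 + \frac{7}{l}$)
$\left(\sqrt{I{\left(3 \right)} - 140}\right)^{2} = \left(\sqrt{\frac{7 + 3}{3} - 140}\right)^{2} = \left(\sqrt{\frac{1}{3} \cdot 10 - 140}\right)^{2} = \left(\sqrt{\frac{10}{3} - 140}\right)^{2} = \left(\sqrt{- \frac{410}{3}}\right)^{2} = \left(\frac{i \sqrt{1230}}{3}\right)^{2} = - \frac{410}{3}$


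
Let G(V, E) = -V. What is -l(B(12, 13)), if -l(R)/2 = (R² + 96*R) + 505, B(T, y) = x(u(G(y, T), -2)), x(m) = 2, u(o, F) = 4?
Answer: 1402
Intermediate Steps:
B(T, y) = 2
l(R) = -1010 - 192*R - 2*R² (l(R) = -2*((R² + 96*R) + 505) = -2*(505 + R² + 96*R) = -1010 - 192*R - 2*R²)
-l(B(12, 13)) = -(-1010 - 192*2 - 2*2²) = -(-1010 - 384 - 2*4) = -(-1010 - 384 - 8) = -1*(-1402) = 1402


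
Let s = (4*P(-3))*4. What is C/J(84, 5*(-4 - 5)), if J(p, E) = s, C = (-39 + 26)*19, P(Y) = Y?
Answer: 247/48 ≈ 5.1458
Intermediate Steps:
C = -247 (C = -13*19 = -247)
s = -48 (s = (4*(-3))*4 = -12*4 = -48)
J(p, E) = -48
C/J(84, 5*(-4 - 5)) = -247/(-48) = -247*(-1/48) = 247/48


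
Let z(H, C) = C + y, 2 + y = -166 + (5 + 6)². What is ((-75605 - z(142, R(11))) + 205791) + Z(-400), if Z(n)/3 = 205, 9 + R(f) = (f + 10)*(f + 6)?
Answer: 130500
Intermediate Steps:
R(f) = -9 + (6 + f)*(10 + f) (R(f) = -9 + (f + 10)*(f + 6) = -9 + (10 + f)*(6 + f) = -9 + (6 + f)*(10 + f))
Z(n) = 615 (Z(n) = 3*205 = 615)
y = -47 (y = -2 + (-166 + (5 + 6)²) = -2 + (-166 + 11²) = -2 + (-166 + 121) = -2 - 45 = -47)
z(H, C) = -47 + C (z(H, C) = C - 47 = -47 + C)
((-75605 - z(142, R(11))) + 205791) + Z(-400) = ((-75605 - (-47 + (51 + 11² + 16*11))) + 205791) + 615 = ((-75605 - (-47 + (51 + 121 + 176))) + 205791) + 615 = ((-75605 - (-47 + 348)) + 205791) + 615 = ((-75605 - 1*301) + 205791) + 615 = ((-75605 - 301) + 205791) + 615 = (-75906 + 205791) + 615 = 129885 + 615 = 130500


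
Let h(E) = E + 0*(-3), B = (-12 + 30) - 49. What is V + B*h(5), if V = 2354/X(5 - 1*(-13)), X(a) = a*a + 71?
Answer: -58871/395 ≈ -149.04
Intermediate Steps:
B = -31 (B = 18 - 49 = -31)
X(a) = 71 + a² (X(a) = a² + 71 = 71 + a²)
h(E) = E (h(E) = E + 0 = E)
V = 2354/395 (V = 2354/(71 + (5 - 1*(-13))²) = 2354/(71 + (5 + 13)²) = 2354/(71 + 18²) = 2354/(71 + 324) = 2354/395 ≈ 5.9595)
V + B*h(5) = 2354/395 - 31*5 = 2354/395 - 155 = -58871/395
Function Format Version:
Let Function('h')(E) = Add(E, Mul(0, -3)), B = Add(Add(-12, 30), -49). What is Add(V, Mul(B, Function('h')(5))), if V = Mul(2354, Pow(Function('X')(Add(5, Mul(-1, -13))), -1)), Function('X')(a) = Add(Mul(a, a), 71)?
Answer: Rational(-58871, 395) ≈ -149.04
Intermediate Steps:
B = -31 (B = Add(18, -49) = -31)
Function('X')(a) = Add(71, Pow(a, 2)) (Function('X')(a) = Add(Pow(a, 2), 71) = Add(71, Pow(a, 2)))
Function('h')(E) = E (Function('h')(E) = Add(E, 0) = E)
V = Rational(2354, 395) (V = Mul(2354, Pow(Add(71, Pow(Add(5, Mul(-1, -13)), 2)), -1)) = Mul(2354, Pow(Add(71, Pow(Add(5, 13), 2)), -1)) = Mul(2354, Pow(Add(71, Pow(18, 2)), -1)) = Mul(2354, Pow(Add(71, 324), -1)) = Mul(2354, Pow(395, -1)) = Mul(2354, Rational(1, 395)) = Rational(2354, 395) ≈ 5.9595)
Add(V, Mul(B, Function('h')(5))) = Add(Rational(2354, 395), Mul(-31, 5)) = Add(Rational(2354, 395), -155) = Rational(-58871, 395)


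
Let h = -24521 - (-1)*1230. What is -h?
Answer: 23291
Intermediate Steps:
h = -23291 (h = -24521 - 1*(-1230) = -24521 + 1230 = -23291)
-h = -1*(-23291) = 23291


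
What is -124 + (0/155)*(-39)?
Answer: -124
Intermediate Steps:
-124 + (0/155)*(-39) = -124 + (0*(1/155))*(-39) = -124 + 0*(-39) = -124 + 0 = -124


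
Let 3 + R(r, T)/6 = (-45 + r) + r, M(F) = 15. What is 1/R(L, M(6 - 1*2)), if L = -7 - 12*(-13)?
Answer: 1/1500 ≈ 0.00066667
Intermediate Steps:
L = 149 (L = -7 + 156 = 149)
R(r, T) = -288 + 12*r (R(r, T) = -18 + 6*((-45 + r) + r) = -18 + 6*(-45 + 2*r) = -18 + (-270 + 12*r) = -288 + 12*r)
1/R(L, M(6 - 1*2)) = 1/(-288 + 12*149) = 1/(-288 + 1788) = 1/1500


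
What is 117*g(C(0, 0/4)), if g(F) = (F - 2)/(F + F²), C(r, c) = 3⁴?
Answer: 1027/738 ≈ 1.3916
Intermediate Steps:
C(r, c) = 81
g(F) = (-2 + F)/(F + F²)
117*g(C(0, 0/4)) = 117*((-2 + 81)/(81*(1 + 81))) = 117*((1/81)*79/82) = 117*((1/81)*(1/82)*79) = 117*(79/6642) = 1027/738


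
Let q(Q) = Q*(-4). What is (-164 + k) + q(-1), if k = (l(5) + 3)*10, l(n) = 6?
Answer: -70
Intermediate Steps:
q(Q) = -4*Q
k = 90 (k = (6 + 3)*10 = 9*10 = 90)
(-164 + k) + q(-1) = (-164 + 90) - 4*(-1) = -74 + 4 = -70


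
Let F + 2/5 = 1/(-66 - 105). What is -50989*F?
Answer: 17693183/855 ≈ 20694.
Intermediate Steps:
F = -347/855 (F = -⅖ + 1/(-66 - 105) = -⅖ + 1/(-171) = -⅖ - 1/171 = -347/855 ≈ -0.40585)
-50989*F = -50989*(-347/855) = 17693183/855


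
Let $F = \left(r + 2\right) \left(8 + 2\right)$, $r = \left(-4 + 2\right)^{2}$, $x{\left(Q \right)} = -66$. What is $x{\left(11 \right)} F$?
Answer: $-3960$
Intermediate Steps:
$r = 4$ ($r = \left(-2\right)^{2} = 4$)
$F = 60$ ($F = \left(4 + 2\right) \left(8 + 2\right) = 6 \cdot 10 = 60$)
$x{\left(11 \right)} F = \left(-66\right) 60 = -3960$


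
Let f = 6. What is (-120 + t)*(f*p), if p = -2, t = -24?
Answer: 1728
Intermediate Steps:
(-120 + t)*(f*p) = (-120 - 24)*(6*(-2)) = -144*(-12) = 1728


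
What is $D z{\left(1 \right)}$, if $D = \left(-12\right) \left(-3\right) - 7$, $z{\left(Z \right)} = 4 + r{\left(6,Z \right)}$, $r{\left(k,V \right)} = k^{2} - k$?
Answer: $986$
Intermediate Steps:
$z{\left(Z \right)} = 34$ ($z{\left(Z \right)} = 4 + 6 \left(-1 + 6\right) = 4 + 6 \cdot 5 = 4 + 30 = 34$)
$D = 29$ ($D = 36 - 7 = 29$)
$D z{\left(1 \right)} = 29 \cdot 34 = 986$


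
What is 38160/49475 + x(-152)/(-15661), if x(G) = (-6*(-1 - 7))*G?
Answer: 191718672/154965595 ≈ 1.2372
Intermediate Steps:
x(G) = 48*G (x(G) = (-6*(-8))*G = 48*G)
38160/49475 + x(-152)/(-15661) = 38160/49475 + (48*(-152))/(-15661) = 38160*(1/49475) - 7296*(-1/15661) = 7632/9895 + 7296/15661 = 191718672/154965595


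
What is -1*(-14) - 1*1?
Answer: 13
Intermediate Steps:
-1*(-14) - 1*1 = 14 - 1 = 13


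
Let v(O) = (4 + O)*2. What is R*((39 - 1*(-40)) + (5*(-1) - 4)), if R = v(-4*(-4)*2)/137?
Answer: 5040/137 ≈ 36.788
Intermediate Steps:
v(O) = 8 + 2*O
R = 72/137 (R = (8 + 2*(-4*(-4)*2))/137 = (8 + 2*(16*2))*(1/137) = (8 + 2*32)*(1/137) = (8 + 64)*(1/137) = 72*(1/137) = 72/137 ≈ 0.52555)
R*((39 - 1*(-40)) + (5*(-1) - 4)) = 72*((39 - 1*(-40)) + (5*(-1) - 4))/137 = 72*((39 + 40) + (-5 - 4))/137 = 72*(79 - 9)/137 = (72/137)*70 = 5040/137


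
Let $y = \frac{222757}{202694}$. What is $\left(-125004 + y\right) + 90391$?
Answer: $- \frac{7015624665}{202694} \approx -34612.0$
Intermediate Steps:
$y = \frac{222757}{202694}$ ($y = 222757 \cdot \frac{1}{202694} = \frac{222757}{202694} \approx 1.099$)
$\left(-125004 + y\right) + 90391 = \left(-125004 + \frac{222757}{202694}\right) + 90391 = - \frac{25337338019}{202694} + 90391 = - \frac{7015624665}{202694}$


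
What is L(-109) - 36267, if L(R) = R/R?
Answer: -36266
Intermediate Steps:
L(R) = 1
L(-109) - 36267 = 1 - 36267 = -36266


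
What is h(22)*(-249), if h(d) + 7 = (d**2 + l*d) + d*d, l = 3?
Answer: -255723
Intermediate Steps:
h(d) = -7 + 2*d**2 + 3*d (h(d) = -7 + ((d**2 + 3*d) + d*d) = -7 + ((d**2 + 3*d) + d**2) = -7 + (2*d**2 + 3*d) = -7 + 2*d**2 + 3*d)
h(22)*(-249) = (-7 + 2*22**2 + 3*22)*(-249) = (-7 + 2*484 + 66)*(-249) = (-7 + 968 + 66)*(-249) = 1027*(-249) = -255723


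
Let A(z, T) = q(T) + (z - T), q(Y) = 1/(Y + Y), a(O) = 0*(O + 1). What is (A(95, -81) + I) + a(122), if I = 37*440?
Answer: 2665871/162 ≈ 16456.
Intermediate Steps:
a(O) = 0 (a(O) = 0*(1 + O) = 0)
I = 16280
q(Y) = 1/(2*Y)
A(z, T) = z + 1/(2*T) - T (A(z, T) = 1/(2*T) + (z - T) = z + 1/(2*T) - T)
(A(95, -81) + I) + a(122) = ((95 + (½)/(-81) - 1*(-81)) + 16280) + 0 = ((95 + (½)*(-1/81) + 81) + 16280) + 0 = ((95 - 1/162 + 81) + 16280) + 0 = (28511/162 + 16280) + 0 = 2665871/162 + 0 = 2665871/162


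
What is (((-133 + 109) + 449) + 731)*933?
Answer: 1078548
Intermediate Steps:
(((-133 + 109) + 449) + 731)*933 = ((-24 + 449) + 731)*933 = (425 + 731)*933 = 1156*933 = 1078548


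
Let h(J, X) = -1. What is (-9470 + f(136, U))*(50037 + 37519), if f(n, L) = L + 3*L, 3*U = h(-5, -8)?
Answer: -2487816184/3 ≈ -8.2927e+8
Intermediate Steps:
U = -⅓ (U = (⅓)*(-1) = -⅓ ≈ -0.33333)
f(n, L) = 4*L
(-9470 + f(136, U))*(50037 + 37519) = (-9470 + 4*(-⅓))*(50037 + 37519) = (-9470 - 4/3)*87556 = -28414/3*87556 = -2487816184/3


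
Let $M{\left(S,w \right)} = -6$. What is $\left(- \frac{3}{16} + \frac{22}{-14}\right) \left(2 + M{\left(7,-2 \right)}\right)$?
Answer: $\frac{197}{28} \approx 7.0357$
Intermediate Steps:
$\left(- \frac{3}{16} + \frac{22}{-14}\right) \left(2 + M{\left(7,-2 \right)}\right) = \left(- \frac{3}{16} + \frac{22}{-14}\right) \left(2 - 6\right) = \left(\left(-3\right) \frac{1}{16} + 22 \left(- \frac{1}{14}\right)\right) \left(-4\right) = \left(- \frac{3}{16} - \frac{11}{7}\right) \left(-4\right) = \left(- \frac{197}{112}\right) \left(-4\right) = \frac{197}{28}$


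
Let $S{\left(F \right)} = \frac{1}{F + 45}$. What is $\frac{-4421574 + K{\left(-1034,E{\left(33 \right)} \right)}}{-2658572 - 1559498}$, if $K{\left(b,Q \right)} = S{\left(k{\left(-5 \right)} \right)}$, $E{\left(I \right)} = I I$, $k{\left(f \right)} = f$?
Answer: $\frac{176862959}{168722800} \approx 1.0482$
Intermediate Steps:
$S{\left(F \right)} = \frac{1}{45 + F}$
$E{\left(I \right)} = I^{2}$
$K{\left(b,Q \right)} = \frac{1}{40}$ ($K{\left(b,Q \right)} = \frac{1}{45 - 5} = \frac{1}{40}$)
$\frac{-4421574 + K{\left(-1034,E{\left(33 \right)} \right)}}{-2658572 - 1559498} = \frac{-4421574 + \frac{1}{40}}{-2658572 - 1559498} = - \frac{176862959}{40 \left(-4218070\right)} = \left(- \frac{176862959}{40}\right) \left(- \frac{1}{4218070}\right) = \frac{176862959}{168722800}$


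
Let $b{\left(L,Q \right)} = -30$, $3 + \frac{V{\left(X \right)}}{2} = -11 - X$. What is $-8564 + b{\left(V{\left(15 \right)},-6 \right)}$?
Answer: $-8594$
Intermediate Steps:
$V{\left(X \right)} = -28 - 2 X$ ($V{\left(X \right)} = -6 + 2 \left(-11 - X\right) = -6 - \left(22 + 2 X\right) = -28 - 2 X$)
$-8564 + b{\left(V{\left(15 \right)},-6 \right)} = -8564 - 30 = -8594$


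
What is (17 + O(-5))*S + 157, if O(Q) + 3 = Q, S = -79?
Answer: -554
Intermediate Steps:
O(Q) = -3 + Q
(17 + O(-5))*S + 157 = (17 + (-3 - 5))*(-79) + 157 = (17 - 8)*(-79) + 157 = 9*(-79) + 157 = -711 + 157 = -554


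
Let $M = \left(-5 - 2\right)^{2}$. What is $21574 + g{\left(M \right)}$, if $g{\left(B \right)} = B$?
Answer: $21623$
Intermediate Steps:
$M = 49$ ($M = \left(-7\right)^{2} = 49$)
$21574 + g{\left(M \right)} = 21574 + 49 = 21623$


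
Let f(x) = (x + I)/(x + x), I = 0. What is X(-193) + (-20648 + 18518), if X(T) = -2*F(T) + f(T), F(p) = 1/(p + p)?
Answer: -821985/386 ≈ -2129.5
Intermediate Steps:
f(x) = ½ (f(x) = (x + 0)/(x + x) = x/((2*x)) = x*(1/(2*x)) = ½)
F(p) = 1/(2*p)
X(T) = ½ - 1/T (X(T) = -1/T + ½ = ½ - 1/T)
X(-193) + (-20648 + 18518) = (½)*(-2 - 193)/(-193) + (-20648 + 18518) = (½)*(-1/193)*(-195) - 2130 = 195/386 - 2130 = -821985/386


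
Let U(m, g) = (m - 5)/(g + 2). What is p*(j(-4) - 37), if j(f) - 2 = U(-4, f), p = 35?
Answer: -2135/2 ≈ -1067.5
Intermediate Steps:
U(m, g) = (-5 + m)/(2 + g)
j(f) = 2 - 9/(2 + f) (j(f) = 2 + (-5 - 4)/(2 + f) = 2 - 9/(2 + f))
p*(j(-4) - 37) = 35*((-5 + 2*(-4))/(2 - 4) - 37) = 35*((-5 - 8)/(-2) - 37) = 35*(-1/2*(-13) - 37) = 35*(13/2 - 37) = 35*(-61/2) = -2135/2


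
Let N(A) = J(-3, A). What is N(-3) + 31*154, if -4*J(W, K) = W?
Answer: 19099/4 ≈ 4774.8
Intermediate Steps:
J(W, K) = -W/4
N(A) = 3/4 (N(A) = -1/4*(-3) = 3/4)
N(-3) + 31*154 = 3/4 + 31*154 = 3/4 + 4774 = 19099/4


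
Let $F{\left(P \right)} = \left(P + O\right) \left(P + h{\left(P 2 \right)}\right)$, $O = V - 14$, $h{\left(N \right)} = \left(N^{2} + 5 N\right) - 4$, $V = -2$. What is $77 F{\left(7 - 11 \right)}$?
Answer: $-24640$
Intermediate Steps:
$h{\left(N \right)} = -4 + N^{2} + 5 N$
$O = -16$ ($O = -2 - 14 = -16$)
$F{\left(P \right)} = \left(-16 + P\right) \left(-4 + 4 P^{2} + 11 P\right)$ ($F{\left(P \right)} = \left(P - 16\right) \left(P + \left(-4 + \left(P 2\right)^{2} + 5 P 2\right)\right) = \left(-16 + P\right) \left(P + \left(-4 + \left(2 P\right)^{2} + 5 \cdot 2 P\right)\right) = \left(-16 + P\right) \left(P + \left(-4 + 4 P^{2} + 10 P\right)\right) = \left(-16 + P\right) \left(-4 + 4 P^{2} + 11 P\right)$)
$77 F{\left(7 - 11 \right)} = 77 \left(64 - 180 \left(7 - 11\right) - 53 \left(7 - 11\right)^{2} + 4 \left(7 - 11\right)^{3}\right) = 77 \left(64 - -720 - 53 \left(-4\right)^{2} + 4 \left(-4\right)^{3}\right) = 77 \left(64 + 720 - 848 + 4 \left(-64\right)\right) = 77 \left(64 + 720 - 848 - 256\right) = 77 \left(-320\right) = -24640$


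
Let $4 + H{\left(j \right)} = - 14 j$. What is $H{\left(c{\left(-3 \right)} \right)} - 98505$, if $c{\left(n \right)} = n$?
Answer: $-98467$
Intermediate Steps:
$H{\left(j \right)} = -4 - 14 j$
$H{\left(c{\left(-3 \right)} \right)} - 98505 = \left(-4 - -42\right) - 98505 = \left(-4 + 42\right) - 98505 = 38 - 98505 = -98467$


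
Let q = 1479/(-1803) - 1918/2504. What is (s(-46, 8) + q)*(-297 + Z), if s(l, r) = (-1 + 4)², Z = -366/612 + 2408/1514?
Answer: -42500390553157/19366609576 ≈ -2194.5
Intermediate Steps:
Z = 76631/77214 (Z = -366*1/612 + 2408*(1/1514) = -61/102 + 1204/757 = 76631/77214 ≈ 0.99245)
q = -1193595/752452 (q = 1479*(-1/1803) - 1918*1/2504 = -493/601 - 959/1252 = -1193595/752452 ≈ -1.5863)
s(l, r) = 9 (s(l, r) = 3² = 9)
(s(-46, 8) + q)*(-297 + Z) = (9 - 1193595/752452)*(-297 + 76631/77214) = (5578473/752452)*(-22855927/77214) = -42500390553157/19366609576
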